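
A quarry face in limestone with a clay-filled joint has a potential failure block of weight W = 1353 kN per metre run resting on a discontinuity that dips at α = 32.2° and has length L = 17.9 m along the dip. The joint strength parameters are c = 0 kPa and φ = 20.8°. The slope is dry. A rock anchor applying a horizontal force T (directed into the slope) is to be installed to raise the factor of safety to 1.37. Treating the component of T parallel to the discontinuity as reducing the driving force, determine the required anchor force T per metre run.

T = 406 kN/m

Resolving forces along and normal to the sliding plane, with the horizontal anchor force T adding T·sinα to the effective normal force and T·cosα acting up the plane against the driving force:
FS = [cL + (W cosα + T sinα) tanφ] / [W sinα − T cosα]
Without the anchor: N' = 1144.9 kN/m, driving T_d = 721.0 kN/m, resisting R = 0·17.9 + 1144.9·tan20.8° = 434.9 kN/m, FS = 0.60.
Setting FS = 1.37 and solving for T:
1.37·(721.0 − T cos32.2°) = 434.9 + T sin32.2°·tan20.8°
T·(sin32.2°·tan20.8° + 1.37·cos32.2°) = 1.37·721.0 − 434.9
T·(0.5329·0.3799 + 1.37·0.8462) = 987.7 − 434.9 = 552.8
T·1.3617 = 552.8
T = 406.0 kN/m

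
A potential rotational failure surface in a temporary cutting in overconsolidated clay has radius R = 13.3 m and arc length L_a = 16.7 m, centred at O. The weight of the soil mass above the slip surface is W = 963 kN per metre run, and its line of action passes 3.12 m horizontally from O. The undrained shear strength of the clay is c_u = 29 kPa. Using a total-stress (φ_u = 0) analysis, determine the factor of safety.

Taking moments about the centre O, the resisting moment is provided by the undrained shear strength acting along the arc:
M_R = c_u·L_a·R = 29·16.70·13.3 = 6441.2 kN·m/m
M_D = W·d = 963·3.12 = 3004.6 kN·m/m
FS = M_R / M_D = 6441.2 / 3004.6 = 2.144

FS = 2.14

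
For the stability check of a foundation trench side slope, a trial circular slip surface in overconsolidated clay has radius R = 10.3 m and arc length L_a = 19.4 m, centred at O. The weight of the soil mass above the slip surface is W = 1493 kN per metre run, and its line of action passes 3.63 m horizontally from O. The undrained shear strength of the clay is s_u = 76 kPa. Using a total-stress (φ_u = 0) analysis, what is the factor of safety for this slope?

Taking moments about the centre O, the resisting moment is provided by the undrained shear strength acting along the arc:
M_R = s_u·L_a·R = 76·19.40·10.3 = 15186.3 kN·m/m
M_D = W·d = 1493·3.63 = 5419.6 kN·m/m
FS = M_R / M_D = 15186.3 / 5419.6 = 2.802

FS = 2.80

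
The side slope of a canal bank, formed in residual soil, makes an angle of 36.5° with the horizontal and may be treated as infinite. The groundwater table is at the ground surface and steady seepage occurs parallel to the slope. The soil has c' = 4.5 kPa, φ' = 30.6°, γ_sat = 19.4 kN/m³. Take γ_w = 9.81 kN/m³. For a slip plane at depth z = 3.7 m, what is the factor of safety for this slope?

With seepage parallel to the slope and the water table at the surface, the effective normal stress on the slip plane uses the buoyant unit weight γ' = γ_sat − γ_w while the driving shear stress uses γ_sat:
FS = [c' + γ' z cos²β tanφ'] / [γ_sat z sinβ cosβ]
γ' = 19.4 − 9.81 = 9.59 kN/m³
Numerator = 4.5 + 9.59·3.7·cos²36.5°·tan30.6° = 4.5 + 9.59·3.7·0.6462·0.5914 = 18.060 kPa
Denominator = 19.4·3.7·sin36.5°·cos36.5° = 19.4·3.7·0.5948·0.8039 = 34.322 kPa
FS = 18.060 / 34.322 = 0.526

FS = 0.53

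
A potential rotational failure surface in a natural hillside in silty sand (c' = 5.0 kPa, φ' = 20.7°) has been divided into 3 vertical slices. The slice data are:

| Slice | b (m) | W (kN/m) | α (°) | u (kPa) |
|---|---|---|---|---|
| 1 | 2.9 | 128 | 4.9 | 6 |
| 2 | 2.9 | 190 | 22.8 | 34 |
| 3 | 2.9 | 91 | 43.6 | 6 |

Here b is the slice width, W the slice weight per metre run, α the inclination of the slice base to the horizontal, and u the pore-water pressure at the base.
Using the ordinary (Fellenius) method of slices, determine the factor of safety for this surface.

FS = 0.91

Ordinary method of slices: FS = Σ[c'·Δl_i + (W_i cosα_i − u_i·Δl_i)·tanφ'] / Σ W_i sinα_i, with Δl_i = b_i / cosα_i.
Slice 1: Δl = 2.9/cos4.9° = 2.911 m; N'_1 = 128·cos4.9° − 6·2.911 = 110.1; c'Δl = 14.55; W sinα = 10.9
Slice 2: Δl = 2.9/cos22.8° = 3.146 m; N'_2 = 190·cos22.8° − 34·3.146 = 68.2; c'Δl = 15.73; W sinα = 73.6
Slice 3: Δl = 2.9/cos43.6° = 4.005 m; N'_3 = 91·cos43.6° − 6·4.005 = 41.9; c'Δl = 20.02; W sinα = 62.8
Σc'Δl = 50.3 kN/m; ΣN' = 220.1 kN/m; ΣW sinα = 147.3 kN/m
Resisting = 50.3 + 220.1·tan20.7° = 50.3 + 83.2 = 133.5 kN/m
FS = 133.5 / 147.3 = 0.906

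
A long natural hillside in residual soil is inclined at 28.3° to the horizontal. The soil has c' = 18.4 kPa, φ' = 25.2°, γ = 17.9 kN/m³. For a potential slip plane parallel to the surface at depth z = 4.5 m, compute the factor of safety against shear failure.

For an infinite slope with a slip plane parallel to the surface (no pore pressure): FS = [c' + γz cos²β tanφ'] / [γz sinβ cosβ].
γz = 17.9·4.5 = 80.55 kN/m²
Numerator = 18.4 + 80.55·cos²28.3°·tan25.2° = 18.4 + 80.55·0.7752·0.4706 = 47.785 kPa
Denominator = 80.55·sin28.3°·cos28.3° = 80.55·0.4741·0.8805 = 33.623 kPa
FS = 47.785 / 33.623 = 1.421

FS = 1.42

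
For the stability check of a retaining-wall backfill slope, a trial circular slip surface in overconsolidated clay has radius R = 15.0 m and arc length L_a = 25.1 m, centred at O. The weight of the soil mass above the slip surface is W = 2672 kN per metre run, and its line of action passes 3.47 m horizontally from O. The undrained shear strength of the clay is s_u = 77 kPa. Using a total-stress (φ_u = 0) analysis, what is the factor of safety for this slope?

FS = 3.13

Taking moments about the centre O, the resisting moment is provided by the undrained shear strength acting along the arc:
M_R = s_u·L_a·R = 77·25.10·15.0 = 28990.5 kN·m/m
M_D = W·d = 2672·3.47 = 9271.8 kN·m/m
FS = M_R / M_D = 28990.5 / 9271.8 = 3.127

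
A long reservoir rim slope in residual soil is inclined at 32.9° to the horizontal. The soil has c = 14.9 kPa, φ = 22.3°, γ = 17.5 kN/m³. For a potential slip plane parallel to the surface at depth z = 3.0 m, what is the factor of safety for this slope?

FS = 1.26

For an infinite slope with a slip plane parallel to the surface (no pore pressure): FS = [c + γz cos²β tanφ] / [γz sinβ cosβ].
γz = 17.5·3.0 = 52.50 kN/m²
Numerator = 14.9 + 52.50·cos²32.9°·tan22.3° = 14.9 + 52.50·0.7050·0.4101 = 30.079 kPa
Denominator = 52.50·sin32.9°·cos32.9° = 52.50·0.5432·0.8396 = 23.943 kPa
FS = 30.079 / 23.943 = 1.256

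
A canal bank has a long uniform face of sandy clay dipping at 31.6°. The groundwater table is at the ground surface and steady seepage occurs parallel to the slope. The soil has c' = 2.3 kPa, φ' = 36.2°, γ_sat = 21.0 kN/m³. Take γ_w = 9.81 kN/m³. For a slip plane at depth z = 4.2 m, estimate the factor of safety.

With seepage parallel to the slope and the water table at the surface, the effective normal stress on the slip plane uses the buoyant unit weight γ' = γ_sat − γ_w while the driving shear stress uses γ_sat:
FS = [c' + γ' z cos²β tanφ'] / [γ_sat z sinβ cosβ]
γ' = 21.0 − 9.81 = 11.19 kN/m³
Numerator = 2.3 + 11.19·4.2·cos²31.6°·tan36.2° = 2.3 + 11.19·4.2·0.7254·0.7319 = 27.253 kPa
Denominator = 21.0·4.2·sin31.6°·cos31.6° = 21.0·4.2·0.5240·0.8517 = 39.363 kPa
FS = 27.253 / 39.363 = 0.692

FS = 0.69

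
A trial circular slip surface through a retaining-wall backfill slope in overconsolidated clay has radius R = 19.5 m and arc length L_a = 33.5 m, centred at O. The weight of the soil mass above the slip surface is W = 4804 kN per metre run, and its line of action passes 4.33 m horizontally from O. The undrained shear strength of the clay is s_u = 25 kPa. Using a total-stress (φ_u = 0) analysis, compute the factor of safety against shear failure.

Taking moments about the centre O, the resisting moment is provided by the undrained shear strength acting along the arc:
M_R = s_u·L_a·R = 25·33.50·19.5 = 16331.2 kN·m/m
M_D = W·d = 4804·4.33 = 20801.3 kN·m/m
FS = M_R / M_D = 16331.2 / 20801.3 = 0.785

FS = 0.79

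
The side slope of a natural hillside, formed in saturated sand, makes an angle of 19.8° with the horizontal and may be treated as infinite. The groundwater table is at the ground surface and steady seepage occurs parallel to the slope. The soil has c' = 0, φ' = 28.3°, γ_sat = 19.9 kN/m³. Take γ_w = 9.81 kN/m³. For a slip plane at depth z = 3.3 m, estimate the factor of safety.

FS = 0.76

With seepage parallel to the slope and the water table at the surface, the effective normal stress on the slip plane uses the buoyant unit weight γ' = γ_sat − γ_w while the driving shear stress uses γ_sat:
FS = [c' + γ' z cos²β tanφ'] / [γ_sat z sinβ cosβ]
(For c' = 0 this reduces to FS = (γ'/γ_sat)·tanφ'/tanβ.)
γ' = 19.9 − 9.81 = 10.09 kN/m³
Numerator = 0.0 + 10.09·3.3·cos²19.8°·tan28.3° = 0.0 + 10.09·3.3·0.8853·0.5384 = 15.871 kPa
Denominator = 19.9·3.3·sin19.8°·cos19.8° = 19.9·3.3·0.3387·0.9409 = 20.930 kPa
FS = 15.871 / 20.930 = 0.758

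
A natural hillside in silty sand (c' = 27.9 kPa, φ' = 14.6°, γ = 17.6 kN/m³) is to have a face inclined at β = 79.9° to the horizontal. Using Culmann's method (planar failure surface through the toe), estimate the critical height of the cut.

H_c = 10.38 m

Culmann's analysis gives the critical failure plane at α_cr = (β + φ')/2 = (79.9 + 14.6)/2 = 47.2°, and the critical height
H_c = (4c'/γ) · sinβ cosφ' / [1 − cos(β − φ')]
    = (4·27.9/17.6) · sin79.9°·cos14.6° / [1 − cos(65.3°)]
    = 6.341 · 0.9845·0.9677 / [1 − 0.4179]
    = 6.341 · 0.9527 / 0.5821
    = 10.38 m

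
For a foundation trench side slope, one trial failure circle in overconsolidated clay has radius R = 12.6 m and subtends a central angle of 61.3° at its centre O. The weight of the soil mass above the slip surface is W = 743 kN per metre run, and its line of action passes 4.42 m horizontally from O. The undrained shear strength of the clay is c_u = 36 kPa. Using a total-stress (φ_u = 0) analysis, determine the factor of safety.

FS = 1.86

Taking moments about the centre O, the resisting moment is provided by the undrained shear strength acting along the arc:
Arc length L_a = R·θ = 12.6·(61.3°·π/180) = 12.6·1.0699 = 13.48 m
M_R = c_u·L_a·R = 36·13.48·12.6 = 6114.8 kN·m/m
M_D = W·d = 743·4.42 = 3284.1 kN·m/m
FS = M_R / M_D = 6114.8 / 3284.1 = 1.862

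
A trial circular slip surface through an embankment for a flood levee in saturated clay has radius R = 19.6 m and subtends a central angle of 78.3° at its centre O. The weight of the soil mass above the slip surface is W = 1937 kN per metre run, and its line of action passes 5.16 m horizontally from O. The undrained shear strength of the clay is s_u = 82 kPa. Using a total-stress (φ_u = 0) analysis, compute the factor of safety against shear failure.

Taking moments about the centre O, the resisting moment is provided by the undrained shear strength acting along the arc:
Arc length L_a = R·θ = 19.6·(78.3°·π/180) = 19.6·1.3666 = 26.79 m
M_R = s_u·L_a·R = 82·26.79·19.6 = 43049.2 kN·m/m
M_D = W·d = 1937·5.16 = 9994.9 kN·m/m
FS = M_R / M_D = 43049.2 / 9994.9 = 4.307

FS = 4.31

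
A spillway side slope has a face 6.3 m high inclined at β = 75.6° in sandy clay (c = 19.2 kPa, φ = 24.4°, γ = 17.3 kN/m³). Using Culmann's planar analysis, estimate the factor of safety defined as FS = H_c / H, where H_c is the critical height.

FS = 1.66

H_c = (4c/γ) · sinβ cosφ / [1 − cos(β − φ)]
    = (4·19.2/17.3) · sin75.6°·cos24.4° / [1 − cos51.2°]
    = 4.439 · 0.8821 / 0.3734 = 10.49 m
FS = H_c / H = 10.49 / 6.3 = 1.665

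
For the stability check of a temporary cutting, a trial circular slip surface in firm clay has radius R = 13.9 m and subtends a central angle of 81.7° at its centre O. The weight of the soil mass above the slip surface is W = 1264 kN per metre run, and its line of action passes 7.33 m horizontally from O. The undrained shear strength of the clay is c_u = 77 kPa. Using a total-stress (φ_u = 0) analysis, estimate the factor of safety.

Taking moments about the centre O, the resisting moment is provided by the undrained shear strength acting along the arc:
Arc length L_a = R·θ = 13.9·(81.7°·π/180) = 13.9·1.4259 = 19.82 m
M_R = c_u·L_a·R = 77·19.82·13.9 = 21213.9 kN·m/m
M_D = W·d = 1264·7.33 = 9265.1 kN·m/m
FS = M_R / M_D = 21213.9 / 9265.1 = 2.290

FS = 2.29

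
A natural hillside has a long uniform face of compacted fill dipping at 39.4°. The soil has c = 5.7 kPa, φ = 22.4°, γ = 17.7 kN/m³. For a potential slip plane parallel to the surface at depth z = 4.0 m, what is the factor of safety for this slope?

FS = 0.67

For an infinite slope with a slip plane parallel to the surface (no pore pressure): FS = [c + γz cos²β tanφ] / [γz sinβ cosβ].
γz = 17.7·4.0 = 70.80 kN/m²
Numerator = 5.7 + 70.80·cos²39.4°·tan22.4° = 5.7 + 70.80·0.5971·0.4122 = 23.125 kPa
Denominator = 70.80·sin39.4°·cos39.4° = 70.80·0.6347·0.7727 = 34.726 kPa
FS = 23.125 / 34.726 = 0.666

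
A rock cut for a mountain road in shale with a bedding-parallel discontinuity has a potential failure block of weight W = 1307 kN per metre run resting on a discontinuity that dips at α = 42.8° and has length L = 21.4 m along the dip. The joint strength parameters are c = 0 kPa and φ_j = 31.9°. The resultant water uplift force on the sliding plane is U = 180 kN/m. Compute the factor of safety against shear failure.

FS = 0.55

Resolving the block weight along and normal to the plane and applying the Mohr–Coulomb strength on the joint:
N' = W cosα − U = 1307·cos42.8° − 180 = 779.0 kN/m
Driving force T = W sinα = 1307·sin42.8° = 888.0 kN/m
Resisting force R = c·L + N'·tanφ_j = 0·21.4 + 779.0·tan31.9° = 0.0 + 484.9 = 484.9 kN/m
FS = R / T = 484.9 / 888.0 = 0.546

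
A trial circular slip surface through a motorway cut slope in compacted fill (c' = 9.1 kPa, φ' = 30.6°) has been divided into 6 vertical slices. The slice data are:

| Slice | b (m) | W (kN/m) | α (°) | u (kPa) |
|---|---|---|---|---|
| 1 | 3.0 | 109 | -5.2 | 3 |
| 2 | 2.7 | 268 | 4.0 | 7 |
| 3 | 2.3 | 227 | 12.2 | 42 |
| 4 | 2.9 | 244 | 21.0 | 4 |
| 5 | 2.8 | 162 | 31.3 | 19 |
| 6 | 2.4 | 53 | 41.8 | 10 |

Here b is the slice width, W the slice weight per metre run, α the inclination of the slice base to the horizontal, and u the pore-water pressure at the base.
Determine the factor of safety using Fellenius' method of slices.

FS = 2.34

Ordinary method of slices: FS = Σ[c'·Δl_i + (W_i cosα_i − u_i·Δl_i)·tanφ'] / Σ W_i sinα_i, with Δl_i = b_i / cosα_i.
Slice 1: Δl = 3.0/cos(-5.2°) = 3.012 m; N'_1 = 109·cos(-5.2°) − 3·3.012 = 99.5; c'Δl = 27.41; W sinα = -9.9
Slice 2: Δl = 2.7/cos4.0° = 2.707 m; N'_2 = 268·cos4.0° − 7·2.707 = 248.4; c'Δl = 24.63; W sinα = 18.7
Slice 3: Δl = 2.3/cos12.2° = 2.353 m; N'_3 = 227·cos12.2° − 42·2.353 = 123.0; c'Δl = 21.41; W sinα = 48.0
Slice 4: Δl = 2.9/cos21.0° = 3.106 m; N'_4 = 244·cos21.0° − 4·3.106 = 215.4; c'Δl = 28.27; W sinα = 87.4
Slice 5: Δl = 2.8/cos31.3° = 3.277 m; N'_5 = 162·cos31.3° − 19·3.277 = 76.2; c'Δl = 29.82; W sinα = 84.2
Slice 6: Δl = 2.4/cos41.8° = 3.219 m; N'_6 = 53·cos41.8° − 10·3.219 = 7.3; c'Δl = 29.30; W sinα = 35.3
Σc'Δl = 160.8 kN/m; ΣN' = 769.8 kN/m; ΣW sinα = 263.7 kN/m
Resisting = 160.8 + 769.8·tan30.6° = 160.8 + 455.3 = 616.1 kN/m
FS = 616.1 / 263.7 = 2.336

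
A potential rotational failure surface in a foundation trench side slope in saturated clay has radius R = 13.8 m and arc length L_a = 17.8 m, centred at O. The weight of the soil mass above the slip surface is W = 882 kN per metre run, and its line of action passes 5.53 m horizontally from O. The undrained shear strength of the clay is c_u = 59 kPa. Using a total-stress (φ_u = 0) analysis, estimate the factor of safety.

FS = 2.97

Taking moments about the centre O, the resisting moment is provided by the undrained shear strength acting along the arc:
M_R = c_u·L_a·R = 59·17.80·13.8 = 14492.8 kN·m/m
M_D = W·d = 882·5.53 = 4877.5 kN·m/m
FS = M_R / M_D = 14492.8 / 4877.5 = 2.971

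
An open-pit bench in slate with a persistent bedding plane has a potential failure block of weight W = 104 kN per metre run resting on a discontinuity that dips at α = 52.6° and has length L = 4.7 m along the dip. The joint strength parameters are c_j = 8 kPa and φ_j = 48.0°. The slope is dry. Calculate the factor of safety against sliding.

FS = 1.30

Resolving the block weight along and normal to the plane and applying the Mohr–Coulomb strength on the joint:
N' = W cosα = 104·cos52.6° = 63.2 kN/m
Driving force T = W sinα = 104·sin52.6° = 82.6 kN/m
Resisting force R = c_j·L + N'·tanφ_j = 8·4.7 + 63.2·tan48.0° = 37.6 + 70.2 = 107.8 kN/m
FS = R / T = 107.8 / 82.6 = 1.304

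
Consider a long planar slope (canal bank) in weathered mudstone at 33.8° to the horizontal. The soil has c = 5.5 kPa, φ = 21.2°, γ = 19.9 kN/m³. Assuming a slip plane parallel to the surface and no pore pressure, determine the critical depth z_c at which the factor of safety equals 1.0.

z_c = 1.42 m

Setting FS = 1.00 in FS = [c + γz cos²β tanφ] / [γz sinβ cosβ] and solving for z:
z = c / [γ cosβ (FS·sinβ − cosβ·tanφ)]
  = 5.5 / [19.9·cos33.8°·(1.00·sin33.8° − cos33.8°·tan21.2°)]
  = 5.5 / [19.9·0.8310·(1.00·0.5563 − 0.8310·0.3879)]
  = 5.5 / 3.8692 = 1.421 m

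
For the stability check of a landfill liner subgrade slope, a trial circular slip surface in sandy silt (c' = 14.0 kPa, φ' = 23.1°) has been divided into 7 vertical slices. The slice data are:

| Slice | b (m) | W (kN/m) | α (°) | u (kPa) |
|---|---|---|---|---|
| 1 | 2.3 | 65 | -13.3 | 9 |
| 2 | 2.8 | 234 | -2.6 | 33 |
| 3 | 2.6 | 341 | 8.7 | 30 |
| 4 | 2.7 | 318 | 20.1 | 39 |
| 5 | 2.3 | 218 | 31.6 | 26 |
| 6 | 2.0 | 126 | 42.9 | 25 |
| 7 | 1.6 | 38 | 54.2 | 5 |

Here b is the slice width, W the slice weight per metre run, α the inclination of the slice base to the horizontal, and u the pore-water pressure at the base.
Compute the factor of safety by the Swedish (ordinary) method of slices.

Ordinary method of slices: FS = Σ[c'·Δl_i + (W_i cosα_i − u_i·Δl_i)·tanφ'] / Σ W_i sinα_i, with Δl_i = b_i / cosα_i.
Slice 1: Δl = 2.3/cos(-13.3°) = 2.363 m; N'_1 = 65·cos(-13.3°) − 9·2.363 = 42.0; c'Δl = 33.09; W sinα = -15.0
Slice 2: Δl = 2.8/cos(-2.6°) = 2.803 m; N'_2 = 234·cos(-2.6°) − 33·2.803 = 141.3; c'Δl = 39.24; W sinα = -10.6
Slice 3: Δl = 2.6/cos8.7° = 2.630 m; N'_3 = 341·cos8.7° − 30·2.630 = 258.2; c'Δl = 36.82; W sinα = 51.6
Slice 4: Δl = 2.7/cos20.1° = 2.875 m; N'_4 = 318·cos20.1° − 39·2.875 = 186.5; c'Δl = 40.25; W sinα = 109.3
Slice 5: Δl = 2.3/cos31.6° = 2.700 m; N'_5 = 218·cos31.6° − 26·2.700 = 115.5; c'Δl = 37.81; W sinα = 114.2
Slice 6: Δl = 2.0/cos42.9° = 2.730 m; N'_6 = 126·cos42.9° − 25·2.730 = 24.0; c'Δl = 38.22; W sinα = 85.8
Slice 7: Δl = 1.6/cos54.2° = 2.735 m; N'_7 = 38·cos54.2° − 5·2.735 = 8.6; c'Δl = 38.29; W sinα = 30.8
Σc'Δl = 263.7 kN/m; ΣN' = 776.0 kN/m; ΣW sinα = 366.1 kN/m
Resisting = 263.7 + 776.0·tan23.1° = 263.7 + 331.0 = 594.7 kN/m
FS = 594.7 / 366.1 = 1.624

FS = 1.62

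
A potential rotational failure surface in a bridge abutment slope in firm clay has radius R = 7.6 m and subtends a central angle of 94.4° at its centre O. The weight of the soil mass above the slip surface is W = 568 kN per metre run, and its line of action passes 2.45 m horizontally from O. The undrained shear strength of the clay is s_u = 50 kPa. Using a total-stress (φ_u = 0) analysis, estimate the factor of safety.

FS = 3.42

Taking moments about the centre O, the resisting moment is provided by the undrained shear strength acting along the arc:
Arc length L_a = R·θ = 7.6·(94.4°·π/180) = 7.6·1.6476 = 12.52 m
M_R = s_u·L_a·R = 50·12.52·7.6 = 4758.2 kN·m/m
M_D = W·d = 568·2.45 = 1391.6 kN·m/m
FS = M_R / M_D = 4758.2 / 1391.6 = 3.419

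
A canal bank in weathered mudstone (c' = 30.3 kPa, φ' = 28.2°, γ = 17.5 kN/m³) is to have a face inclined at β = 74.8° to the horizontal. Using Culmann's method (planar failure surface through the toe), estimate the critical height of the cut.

Culmann's analysis gives the critical failure plane at α_cr = (β + φ')/2 = (74.8 + 28.2)/2 = 51.5°, and the critical height
H_c = (4c'/γ) · sinβ cosφ' / [1 − cos(β − φ')]
    = (4·30.3/17.5) · sin74.8°·cos28.2° / [1 − cos(46.6°)]
    = 6.926 · 0.9650·0.8813 / [1 − 0.6871]
    = 6.926 · 0.8505 / 0.3129
    = 18.82 m

H_c = 18.82 m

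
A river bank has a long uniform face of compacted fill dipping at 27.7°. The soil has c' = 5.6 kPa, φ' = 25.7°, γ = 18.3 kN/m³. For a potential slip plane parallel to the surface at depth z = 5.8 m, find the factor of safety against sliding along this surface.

FS = 1.04

For an infinite slope with a slip plane parallel to the surface (no pore pressure): FS = [c' + γz cos²β tanφ'] / [γz sinβ cosβ].
γz = 18.3·5.8 = 106.14 kN/m²
Numerator = 5.6 + 106.14·cos²27.7°·tan25.7° = 5.6 + 106.14·0.7839·0.4813 = 45.644 kPa
Denominator = 106.14·sin27.7°·cos27.7° = 106.14·0.4648·0.8854 = 43.684 kPa
FS = 45.644 / 43.684 = 1.045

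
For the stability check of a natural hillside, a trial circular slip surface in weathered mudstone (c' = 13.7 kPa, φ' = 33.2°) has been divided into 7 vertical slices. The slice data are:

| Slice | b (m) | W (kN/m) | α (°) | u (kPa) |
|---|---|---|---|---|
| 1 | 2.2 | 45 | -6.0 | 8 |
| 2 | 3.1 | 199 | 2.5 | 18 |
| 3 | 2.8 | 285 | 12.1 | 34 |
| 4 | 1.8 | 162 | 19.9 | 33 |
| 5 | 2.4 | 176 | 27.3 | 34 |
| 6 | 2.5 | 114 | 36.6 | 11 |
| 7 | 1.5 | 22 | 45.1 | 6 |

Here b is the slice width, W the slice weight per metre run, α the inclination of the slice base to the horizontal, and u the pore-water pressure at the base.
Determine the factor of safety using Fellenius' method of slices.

FS = 2.18

Ordinary method of slices: FS = Σ[c'·Δl_i + (W_i cosα_i − u_i·Δl_i)·tanφ'] / Σ W_i sinα_i, with Δl_i = b_i / cosα_i.
Slice 1: Δl = 2.2/cos(-6.0°) = 2.212 m; N'_1 = 45·cos(-6.0°) − 8·2.212 = 27.1; c'Δl = 30.31; W sinα = -4.7
Slice 2: Δl = 3.1/cos2.5° = 3.103 m; N'_2 = 199·cos2.5° − 18·3.103 = 143.0; c'Δl = 42.51; W sinα = 8.7
Slice 3: Δl = 2.8/cos12.1° = 2.864 m; N'_3 = 285·cos12.1° − 34·2.864 = 181.3; c'Δl = 39.23; W sinα = 59.7
Slice 4: Δl = 1.8/cos19.9° = 1.914 m; N'_4 = 162·cos19.9° − 33·1.914 = 89.2; c'Δl = 26.23; W sinα = 55.1
Slice 5: Δl = 2.4/cos27.3° = 2.701 m; N'_5 = 176·cos27.3° − 34·2.701 = 64.6; c'Δl = 37.00; W sinα = 80.7
Slice 6: Δl = 2.5/cos36.6° = 3.114 m; N'_6 = 114·cos36.6° − 11·3.114 = 57.3; c'Δl = 42.66; W sinα = 68.0
Slice 7: Δl = 1.5/cos45.1° = 2.125 m; N'_7 = 22·cos45.1° − 6·2.125 = 2.8; c'Δl = 29.11; W sinα = 15.6
Σc'Δl = 247.1 kN/m; ΣN' = 565.1 kN/m; ΣW sinα = 283.1 kN/m
Resisting = 247.1 + 565.1·tan33.2° = 247.1 + 369.8 = 616.8 kN/m
FS = 616.8 / 283.1 = 2.179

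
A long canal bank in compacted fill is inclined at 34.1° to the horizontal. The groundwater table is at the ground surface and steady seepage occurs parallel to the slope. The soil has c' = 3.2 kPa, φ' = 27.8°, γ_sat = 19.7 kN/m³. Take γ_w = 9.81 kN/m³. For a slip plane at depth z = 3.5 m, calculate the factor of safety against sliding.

FS = 0.49

With seepage parallel to the slope and the water table at the surface, the effective normal stress on the slip plane uses the buoyant unit weight γ' = γ_sat − γ_w while the driving shear stress uses γ_sat:
FS = [c' + γ' z cos²β tanφ'] / [γ_sat z sinβ cosβ]
γ' = 19.7 − 9.81 = 9.89 kN/m³
Numerator = 3.2 + 9.89·3.5·cos²34.1°·tan27.8° = 3.2 + 9.89·3.5·0.6857·0.5272 = 15.714 kPa
Denominator = 19.7·3.5·sin34.1°·cos34.1° = 19.7·3.5·0.5606·0.8281 = 32.010 kPa
FS = 15.714 / 32.010 = 0.491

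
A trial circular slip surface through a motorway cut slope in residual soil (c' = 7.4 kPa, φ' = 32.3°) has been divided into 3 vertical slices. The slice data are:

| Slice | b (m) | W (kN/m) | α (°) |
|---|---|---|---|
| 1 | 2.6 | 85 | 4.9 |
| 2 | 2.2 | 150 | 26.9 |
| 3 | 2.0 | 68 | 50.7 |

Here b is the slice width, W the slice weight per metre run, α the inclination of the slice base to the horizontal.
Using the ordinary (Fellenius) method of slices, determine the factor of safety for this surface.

Ordinary method of slices: FS = Σ[c'·Δl_i + (W_i cosα_i)·tanφ'] / Σ W_i sinα_i, with Δl_i = b_i / cosα_i.
Slice 1: Δl = 2.6/cos4.9° = 2.610 m; N'_1 = 85·cos4.9° = 84.7; c'Δl = 19.31; W sinα = 7.3
Slice 2: Δl = 2.2/cos26.9° = 2.467 m; N'_2 = 150·cos26.9° = 133.8; c'Δl = 18.26; W sinα = 67.9
Slice 3: Δl = 2.0/cos50.7° = 3.158 m; N'_3 = 68·cos50.7° = 43.1; c'Δl = 23.37; W sinα = 52.6
Σc'Δl = 60.9 kN/m; ΣN' = 261.5 kN/m; ΣW sinα = 127.7 kN/m
Resisting = 60.9 + 261.5·tan32.3° = 60.9 + 165.3 = 226.3 kN/m
FS = 226.3 / 127.7 = 1.771

FS = 1.77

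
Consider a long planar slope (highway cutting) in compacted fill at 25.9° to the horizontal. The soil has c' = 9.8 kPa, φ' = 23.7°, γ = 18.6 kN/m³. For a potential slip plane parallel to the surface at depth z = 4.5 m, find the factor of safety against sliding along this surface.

For an infinite slope with a slip plane parallel to the surface (no pore pressure): FS = [c' + γz cos²β tanφ'] / [γz sinβ cosβ].
γz = 18.6·4.5 = 83.70 kN/m²
Numerator = 9.8 + 83.70·cos²25.9°·tan23.7° = 9.8 + 83.70·0.8092·0.4390 = 39.532 kPa
Denominator = 83.70·sin25.9°·cos25.9° = 83.70·0.4368·0.8996 = 32.888 kPa
FS = 39.532 / 32.888 = 1.202

FS = 1.20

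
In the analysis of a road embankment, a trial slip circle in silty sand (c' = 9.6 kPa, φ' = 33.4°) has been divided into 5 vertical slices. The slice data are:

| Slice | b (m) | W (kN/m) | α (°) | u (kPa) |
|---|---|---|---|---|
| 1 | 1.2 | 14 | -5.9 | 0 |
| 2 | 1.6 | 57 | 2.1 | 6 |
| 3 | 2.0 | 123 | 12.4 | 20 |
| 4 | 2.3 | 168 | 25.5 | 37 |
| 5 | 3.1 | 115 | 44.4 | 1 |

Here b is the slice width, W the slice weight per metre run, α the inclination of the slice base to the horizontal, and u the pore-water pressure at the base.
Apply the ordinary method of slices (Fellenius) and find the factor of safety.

Ordinary method of slices: FS = Σ[c'·Δl_i + (W_i cosα_i − u_i·Δl_i)·tanφ'] / Σ W_i sinα_i, with Δl_i = b_i / cosα_i.
Slice 1: Δl = 1.2/cos(-5.9°) = 1.206 m; N'_1 = 14·cos(-5.9°) − 0·1.206 = 13.9; c'Δl = 11.58; W sinα = -1.4
Slice 2: Δl = 1.6/cos2.1° = 1.601 m; N'_2 = 57·cos2.1° − 6·1.601 = 47.4; c'Δl = 15.37; W sinα = 2.1
Slice 3: Δl = 2.0/cos12.4° = 2.048 m; N'_3 = 123·cos12.4° − 20·2.048 = 79.2; c'Δl = 19.66; W sinα = 26.4
Slice 4: Δl = 2.3/cos25.5° = 2.548 m; N'_4 = 168·cos25.5° − 37·2.548 = 57.3; c'Δl = 24.46; W sinα = 72.3
Slice 5: Δl = 3.1/cos44.4° = 4.339 m; N'_5 = 115·cos44.4° − 1·4.339 = 77.8; c'Δl = 41.65; W sinα = 80.5
Σc'Δl = 112.7 kN/m; ΣN' = 275.6 kN/m; ΣW sinα = 179.8 kN/m
Resisting = 112.7 + 275.6·tan33.4° = 112.7 + 181.7 = 294.5 kN/m
FS = 294.5 / 179.8 = 1.637

FS = 1.64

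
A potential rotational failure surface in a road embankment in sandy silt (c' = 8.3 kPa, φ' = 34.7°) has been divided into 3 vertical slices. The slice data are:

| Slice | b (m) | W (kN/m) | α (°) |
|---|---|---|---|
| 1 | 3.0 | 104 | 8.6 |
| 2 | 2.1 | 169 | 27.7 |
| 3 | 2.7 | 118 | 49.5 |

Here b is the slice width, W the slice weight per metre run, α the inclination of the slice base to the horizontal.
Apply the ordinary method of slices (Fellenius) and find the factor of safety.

FS = 1.67

Ordinary method of slices: FS = Σ[c'·Δl_i + (W_i cosα_i)·tanφ'] / Σ W_i sinα_i, with Δl_i = b_i / cosα_i.
Slice 1: Δl = 3.0/cos8.6° = 3.034 m; N'_1 = 104·cos8.6° = 102.8; c'Δl = 25.18; W sinα = 15.6
Slice 2: Δl = 2.1/cos27.7° = 2.372 m; N'_2 = 169·cos27.7° = 149.6; c'Δl = 19.69; W sinα = 78.6
Slice 3: Δl = 2.7/cos49.5° = 4.157 m; N'_3 = 118·cos49.5° = 76.6; c'Δl = 34.51; W sinα = 89.7
Σc'Δl = 79.4 kN/m; ΣN' = 329.1 kN/m; ΣW sinα = 183.8 kN/m
Resisting = 79.4 + 329.1·tan34.7° = 79.4 + 227.9 = 307.3 kN/m
FS = 307.3 / 183.8 = 1.671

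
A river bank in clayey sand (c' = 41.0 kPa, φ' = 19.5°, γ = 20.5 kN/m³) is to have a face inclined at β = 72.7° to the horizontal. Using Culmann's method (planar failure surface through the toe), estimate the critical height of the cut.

Culmann's analysis gives the critical failure plane at α_cr = (β + φ')/2 = (72.7 + 19.5)/2 = 46.1°, and the critical height
H_c = (4c'/γ) · sinβ cosφ' / [1 − cos(β − φ')]
    = (4·41.0/20.5) · sin72.7°·cos19.5° / [1 − cos(53.2°)]
    = 8.000 · 0.9548·0.9426 / [1 − 0.5990]
    = 8.000 · 0.9000 / 0.4010
    = 17.96 m

H_c = 17.96 m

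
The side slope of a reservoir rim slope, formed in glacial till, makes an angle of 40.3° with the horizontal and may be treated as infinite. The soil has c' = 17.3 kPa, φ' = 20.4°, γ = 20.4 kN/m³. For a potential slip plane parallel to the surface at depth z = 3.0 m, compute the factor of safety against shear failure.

For an infinite slope with a slip plane parallel to the surface (no pore pressure): FS = [c' + γz cos²β tanφ'] / [γz sinβ cosβ].
γz = 20.4·3.0 = 61.20 kN/m²
Numerator = 17.3 + 61.20·cos²40.3°·tan20.4° = 17.3 + 61.20·0.5817·0.3719 = 30.539 kPa
Denominator = 61.20·sin40.3°·cos40.3° = 61.20·0.6468·0.7627 = 30.189 kPa
FS = 30.539 / 30.189 = 1.012

FS = 1.01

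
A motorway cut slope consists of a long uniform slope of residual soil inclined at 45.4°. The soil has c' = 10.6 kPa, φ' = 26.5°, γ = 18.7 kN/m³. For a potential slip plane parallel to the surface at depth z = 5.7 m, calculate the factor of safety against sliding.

FS = 0.69

For an infinite slope with a slip plane parallel to the surface (no pore pressure): FS = [c' + γz cos²β tanφ'] / [γz sinβ cosβ].
γz = 18.7·5.7 = 106.59 kN/m²
Numerator = 10.6 + 106.59·cos²45.4°·tan26.5° = 10.6 + 106.59·0.4930·0.4986 = 36.801 kPa
Denominator = 106.59·sin45.4°·cos45.4° = 106.59·0.7120·0.7022 = 53.290 kPa
FS = 36.801 / 53.290 = 0.691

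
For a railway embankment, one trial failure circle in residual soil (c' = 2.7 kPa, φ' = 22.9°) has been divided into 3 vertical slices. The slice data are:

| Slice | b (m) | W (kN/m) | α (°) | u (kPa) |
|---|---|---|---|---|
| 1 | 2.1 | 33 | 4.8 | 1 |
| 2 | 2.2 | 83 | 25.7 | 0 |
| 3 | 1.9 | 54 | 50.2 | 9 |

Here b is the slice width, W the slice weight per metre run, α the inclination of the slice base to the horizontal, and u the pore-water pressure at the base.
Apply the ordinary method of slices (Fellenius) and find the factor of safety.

FS = 0.85

Ordinary method of slices: FS = Σ[c'·Δl_i + (W_i cosα_i − u_i·Δl_i)·tanφ'] / Σ W_i sinα_i, with Δl_i = b_i / cosα_i.
Slice 1: Δl = 2.1/cos4.8° = 2.107 m; N'_1 = 33·cos4.8° − 1·2.107 = 30.8; c'Δl = 5.69; W sinα = 2.8
Slice 2: Δl = 2.2/cos25.7° = 2.442 m; N'_2 = 83·cos25.7° − 0·2.442 = 74.8; c'Δl = 6.59; W sinα = 36.0
Slice 3: Δl = 1.9/cos50.2° = 2.968 m; N'_3 = 54·cos50.2° − 9·2.968 = 7.9; c'Δl = 8.01; W sinα = 41.5
Σc'Δl = 20.3 kN/m; ΣN' = 113.4 kN/m; ΣW sinα = 80.2 kN/m
Resisting = 20.3 + 113.4·tan22.9° = 20.3 + 47.9 = 68.2 kN/m
FS = 68.2 / 80.2 = 0.850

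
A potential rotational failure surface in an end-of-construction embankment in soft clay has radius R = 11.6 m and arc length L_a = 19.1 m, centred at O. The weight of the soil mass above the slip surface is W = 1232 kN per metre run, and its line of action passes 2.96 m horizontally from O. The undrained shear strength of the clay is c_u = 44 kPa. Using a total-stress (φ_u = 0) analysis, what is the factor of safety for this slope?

FS = 2.67

Taking moments about the centre O, the resisting moment is provided by the undrained shear strength acting along the arc:
M_R = c_u·L_a·R = 44·19.10·11.6 = 9748.6 kN·m/m
M_D = W·d = 1232·2.96 = 3646.7 kN·m/m
FS = M_R / M_D = 9748.6 / 3646.7 = 2.673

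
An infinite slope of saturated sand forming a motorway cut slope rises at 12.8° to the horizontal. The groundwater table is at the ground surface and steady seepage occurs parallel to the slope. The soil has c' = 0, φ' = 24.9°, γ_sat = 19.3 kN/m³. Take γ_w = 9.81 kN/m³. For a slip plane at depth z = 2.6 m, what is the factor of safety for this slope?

FS = 1.00

With seepage parallel to the slope and the water table at the surface, the effective normal stress on the slip plane uses the buoyant unit weight γ' = γ_sat − γ_w while the driving shear stress uses γ_sat:
FS = [c' + γ' z cos²β tanφ'] / [γ_sat z sinβ cosβ]
(For c' = 0 this reduces to FS = (γ'/γ_sat)·tanφ'/tanβ.)
γ' = 19.3 − 9.81 = 9.49 kN/m³
Numerator = 0.0 + 9.49·2.6·cos²12.8°·tan24.9° = 0.0 + 9.49·2.6·0.9509·0.4642 = 10.891 kPa
Denominator = 19.3·2.6·sin12.8°·cos12.8° = 19.3·2.6·0.2215·0.9751 = 10.841 kPa
FS = 10.891 / 10.841 = 1.005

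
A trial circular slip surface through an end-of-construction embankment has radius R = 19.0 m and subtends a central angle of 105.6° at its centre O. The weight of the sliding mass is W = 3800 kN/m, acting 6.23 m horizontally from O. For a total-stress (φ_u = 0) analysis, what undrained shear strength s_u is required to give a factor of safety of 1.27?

s_u = 45.2 kPa

FS = s_u·L_a·R / (W·d), so s_u = FS·W·d / (L_a·R).
Arc length L_a = R·θ = 19.0·(105.6°·π/180) = 19.0·1.8431 = 35.02 m
s_u = 1.27·3800·6.23 / (35.02·19.0) = 30066.0 / 665.35 = 45.19 kPa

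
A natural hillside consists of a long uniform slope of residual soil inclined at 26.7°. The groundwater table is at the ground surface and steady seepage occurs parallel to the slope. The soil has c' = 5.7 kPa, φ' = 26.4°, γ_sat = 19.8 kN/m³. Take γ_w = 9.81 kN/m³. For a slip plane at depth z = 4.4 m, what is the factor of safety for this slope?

With seepage parallel to the slope and the water table at the surface, the effective normal stress on the slip plane uses the buoyant unit weight γ' = γ_sat − γ_w while the driving shear stress uses γ_sat:
FS = [c' + γ' z cos²β tanφ'] / [γ_sat z sinβ cosβ]
γ' = 19.8 − 9.81 = 9.99 kN/m³
Numerator = 5.7 + 9.99·4.4·cos²26.7°·tan26.4° = 5.7 + 9.99·4.4·0.7981·0.4964 = 23.115 kPa
Denominator = 19.8·4.4·sin26.7°·cos26.7° = 19.8·4.4·0.4493·0.8934 = 34.971 kPa
FS = 23.115 / 34.971 = 0.661

FS = 0.66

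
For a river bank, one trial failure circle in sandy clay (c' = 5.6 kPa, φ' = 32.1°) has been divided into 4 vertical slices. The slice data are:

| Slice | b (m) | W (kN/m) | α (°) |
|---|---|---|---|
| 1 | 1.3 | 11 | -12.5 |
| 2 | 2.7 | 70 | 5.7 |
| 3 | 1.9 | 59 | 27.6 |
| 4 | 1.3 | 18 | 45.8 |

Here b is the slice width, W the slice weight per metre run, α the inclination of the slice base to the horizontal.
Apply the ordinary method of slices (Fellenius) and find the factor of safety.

Ordinary method of slices: FS = Σ[c'·Δl_i + (W_i cosα_i)·tanφ'] / Σ W_i sinα_i, with Δl_i = b_i / cosα_i.
Slice 1: Δl = 1.3/cos(-12.5°) = 1.332 m; N'_1 = 11·cos(-12.5°) = 10.7; c'Δl = 7.46; W sinα = -2.4
Slice 2: Δl = 2.7/cos5.7° = 2.713 m; N'_2 = 70·cos5.7° = 69.7; c'Δl = 15.20; W sinα = 7.0
Slice 3: Δl = 1.9/cos27.6° = 2.144 m; N'_3 = 59·cos27.6° = 52.3; c'Δl = 12.01; W sinα = 27.3
Slice 4: Δl = 1.3/cos45.8° = 1.865 m; N'_4 = 18·cos45.8° = 12.5; c'Δl = 10.44; W sinα = 12.9
Σc'Δl = 45.1 kN/m; ΣN' = 145.2 kN/m; ΣW sinα = 44.8 kN/m
Resisting = 45.1 + 145.2·tan32.1° = 45.1 + 91.1 = 136.2 kN/m
FS = 136.2 / 44.8 = 3.040

FS = 3.04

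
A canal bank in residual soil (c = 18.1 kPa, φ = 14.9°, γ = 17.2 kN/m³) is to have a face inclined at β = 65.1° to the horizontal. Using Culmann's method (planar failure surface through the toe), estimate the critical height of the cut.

H_c = 10.25 m

Culmann's analysis gives the critical failure plane at α_cr = (β + φ)/2 = (65.1 + 14.9)/2 = 40.0°, and the critical height
H_c = (4c/γ) · sinβ cosφ / [1 − cos(β − φ)]
    = (4·18.1/17.2) · sin65.1°·cos14.9° / [1 − cos(50.2°)]
    = 4.209 · 0.9070·0.9664 / [1 − 0.6401]
    = 4.209 · 0.8765 / 0.3599
    = 10.25 m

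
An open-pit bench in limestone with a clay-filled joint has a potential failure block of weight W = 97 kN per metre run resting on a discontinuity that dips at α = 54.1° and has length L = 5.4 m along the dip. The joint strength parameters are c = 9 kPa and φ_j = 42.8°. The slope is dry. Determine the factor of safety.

Resolving the block weight along and normal to the plane and applying the Mohr–Coulomb strength on the joint:
N' = W cosα = 97·cos54.1° = 56.9 kN/m
Driving force T = W sinα = 97·sin54.1° = 78.6 kN/m
Resisting force R = c·L + N'·tanφ_j = 9·5.4 + 56.9·tan42.8° = 48.6 + 52.7 = 101.3 kN/m
FS = R / T = 101.3 / 78.6 = 1.289

FS = 1.29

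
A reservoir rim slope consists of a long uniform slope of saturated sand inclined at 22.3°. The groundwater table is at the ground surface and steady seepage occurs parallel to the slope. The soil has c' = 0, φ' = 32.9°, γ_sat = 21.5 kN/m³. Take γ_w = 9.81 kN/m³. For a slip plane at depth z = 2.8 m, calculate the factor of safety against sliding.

With seepage parallel to the slope and the water table at the surface, the effective normal stress on the slip plane uses the buoyant unit weight γ' = γ_sat − γ_w while the driving shear stress uses γ_sat:
FS = [c' + γ' z cos²β tanφ'] / [γ_sat z sinβ cosβ]
(For c' = 0 this reduces to FS = (γ'/γ_sat)·tanφ'/tanβ.)
γ' = 21.5 − 9.81 = 11.69 kN/m³
Numerator = 0.0 + 11.69·2.8·cos²22.3°·tan32.9° = 0.0 + 11.69·2.8·0.8560·0.6469 = 18.126 kPa
Denominator = 21.5·2.8·sin22.3°·cos22.3° = 21.5·2.8·0.3795·0.9252 = 21.135 kPa
FS = 18.126 / 21.135 = 0.858

FS = 0.86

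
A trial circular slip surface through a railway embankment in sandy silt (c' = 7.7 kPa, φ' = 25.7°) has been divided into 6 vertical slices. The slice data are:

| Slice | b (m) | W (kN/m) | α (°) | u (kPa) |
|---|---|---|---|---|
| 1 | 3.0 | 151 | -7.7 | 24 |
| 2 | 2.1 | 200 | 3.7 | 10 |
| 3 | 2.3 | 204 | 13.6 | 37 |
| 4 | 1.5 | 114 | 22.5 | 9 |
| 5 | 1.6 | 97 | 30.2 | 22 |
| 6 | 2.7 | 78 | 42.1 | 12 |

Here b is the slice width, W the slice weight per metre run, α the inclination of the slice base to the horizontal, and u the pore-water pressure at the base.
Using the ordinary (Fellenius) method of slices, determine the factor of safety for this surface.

Ordinary method of slices: FS = Σ[c'·Δl_i + (W_i cosα_i − u_i·Δl_i)·tanφ'] / Σ W_i sinα_i, with Δl_i = b_i / cosα_i.
Slice 1: Δl = 3.0/cos(-7.7°) = 3.027 m; N'_1 = 151·cos(-7.7°) − 24·3.027 = 77.0; c'Δl = 23.31; W sinα = -20.2
Slice 2: Δl = 2.1/cos3.7° = 2.104 m; N'_2 = 200·cos3.7° − 10·2.104 = 178.5; c'Δl = 16.20; W sinα = 12.9
Slice 3: Δl = 2.3/cos13.6° = 2.366 m; N'_3 = 204·cos13.6° − 37·2.366 = 110.7; c'Δl = 18.22; W sinα = 48.0
Slice 4: Δl = 1.5/cos22.5° = 1.624 m; N'_4 = 114·cos22.5° − 9·1.624 = 90.7; c'Δl = 12.50; W sinα = 43.6
Slice 5: Δl = 1.6/cos30.2° = 1.851 m; N'_5 = 97·cos30.2° − 22·1.851 = 43.1; c'Δl = 14.25; W sinα = 48.8
Slice 6: Δl = 2.7/cos42.1° = 3.639 m; N'_6 = 78·cos42.1° − 12·3.639 = 14.2; c'Δl = 28.02; W sinα = 52.3
Σc'Δl = 112.5 kN/m; ΣN' = 514.3 kN/m; ΣW sinα = 185.4 kN/m
Resisting = 112.5 + 514.3·tan25.7° = 112.5 + 247.5 = 360.0 kN/m
FS = 360.0 / 185.4 = 1.942

FS = 1.94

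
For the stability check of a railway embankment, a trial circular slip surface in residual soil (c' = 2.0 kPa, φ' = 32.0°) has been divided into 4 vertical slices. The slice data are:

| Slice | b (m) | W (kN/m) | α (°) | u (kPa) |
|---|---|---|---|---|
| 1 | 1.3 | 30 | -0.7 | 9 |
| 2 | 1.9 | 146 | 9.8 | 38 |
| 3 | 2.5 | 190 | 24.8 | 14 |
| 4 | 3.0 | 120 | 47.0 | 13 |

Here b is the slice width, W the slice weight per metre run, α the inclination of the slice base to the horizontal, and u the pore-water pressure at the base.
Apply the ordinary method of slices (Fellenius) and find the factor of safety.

FS = 0.91

Ordinary method of slices: FS = Σ[c'·Δl_i + (W_i cosα_i − u_i·Δl_i)·tanφ'] / Σ W_i sinα_i, with Δl_i = b_i / cosα_i.
Slice 1: Δl = 1.3/cos(-0.7°) = 1.300 m; N'_1 = 30·cos(-0.7°) − 9·1.300 = 18.3; c'Δl = 2.60; W sinα = -0.4
Slice 2: Δl = 1.9/cos9.8° = 1.928 m; N'_2 = 146·cos9.8° − 38·1.928 = 70.6; c'Δl = 3.86; W sinα = 24.9
Slice 3: Δl = 2.5/cos24.8° = 2.754 m; N'_3 = 190·cos24.8° − 14·2.754 = 133.9; c'Δl = 5.51; W sinα = 79.7
Slice 4: Δl = 3.0/cos47.0° = 4.399 m; N'_4 = 120·cos47.0° − 13·4.399 = 24.7; c'Δl = 8.80; W sinα = 87.8
Σc'Δl = 20.8 kN/m; ΣN' = 247.5 kN/m; ΣW sinα = 191.9 kN/m
Resisting = 20.8 + 247.5·tan32.0° = 20.8 + 154.6 = 175.4 kN/m
FS = 175.4 / 191.9 = 0.914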